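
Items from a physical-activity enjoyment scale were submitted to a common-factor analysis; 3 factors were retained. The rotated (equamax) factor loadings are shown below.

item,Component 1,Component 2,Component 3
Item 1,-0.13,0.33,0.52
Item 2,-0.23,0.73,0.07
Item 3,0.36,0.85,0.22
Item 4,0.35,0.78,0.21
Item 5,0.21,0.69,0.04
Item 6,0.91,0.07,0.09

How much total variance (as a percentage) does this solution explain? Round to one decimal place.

SS loadings by factor: 1.1941, 2.4537, 0.3775; total = 4.0253.
Total variance with 6 standardized items is 6, so the solution explains 4.0253/6 = 0.6709 = 67.09%.

67.1%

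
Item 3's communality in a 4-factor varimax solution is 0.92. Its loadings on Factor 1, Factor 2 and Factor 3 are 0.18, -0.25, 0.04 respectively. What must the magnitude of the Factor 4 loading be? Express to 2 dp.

Under orthogonal rotation h² = Σλ², so λ_Factor 4² = h² − (0.0965) = 0.92 − 0.0965 = 0.8235.
|λ| = √0.8235 = 0.9075.

0.91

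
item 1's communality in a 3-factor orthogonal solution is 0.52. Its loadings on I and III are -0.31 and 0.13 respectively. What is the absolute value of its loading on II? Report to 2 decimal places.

0.64

Under orthogonal rotation h² = Σλ², so λ_II² = h² − (0.1130) = 0.52 − 0.1130 = 0.4070.
|λ| = √0.4070 = 0.6380.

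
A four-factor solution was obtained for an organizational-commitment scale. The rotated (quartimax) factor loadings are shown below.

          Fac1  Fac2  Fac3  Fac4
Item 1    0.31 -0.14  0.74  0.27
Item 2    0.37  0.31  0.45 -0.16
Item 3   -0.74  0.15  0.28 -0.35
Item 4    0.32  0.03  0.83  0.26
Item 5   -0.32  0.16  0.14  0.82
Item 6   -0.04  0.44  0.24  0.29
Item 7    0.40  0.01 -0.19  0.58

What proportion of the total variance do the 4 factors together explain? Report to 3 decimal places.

0.645

SS loadings by factor: 1.1470, 0.3584, 1.6307, 1.3815; total = 4.5176.
Total variance with 7 standardized items is 7, so the solution explains 4.5176/7 = 0.6454.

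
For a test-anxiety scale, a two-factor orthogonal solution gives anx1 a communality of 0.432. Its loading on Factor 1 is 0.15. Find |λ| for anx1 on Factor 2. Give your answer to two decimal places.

Under orthogonal rotation h² = Σλ², so λ_Factor 2² = h² − (0.0225) = 0.432 − 0.0225 = 0.4095.
|λ| = √0.4095 = 0.6399.

0.64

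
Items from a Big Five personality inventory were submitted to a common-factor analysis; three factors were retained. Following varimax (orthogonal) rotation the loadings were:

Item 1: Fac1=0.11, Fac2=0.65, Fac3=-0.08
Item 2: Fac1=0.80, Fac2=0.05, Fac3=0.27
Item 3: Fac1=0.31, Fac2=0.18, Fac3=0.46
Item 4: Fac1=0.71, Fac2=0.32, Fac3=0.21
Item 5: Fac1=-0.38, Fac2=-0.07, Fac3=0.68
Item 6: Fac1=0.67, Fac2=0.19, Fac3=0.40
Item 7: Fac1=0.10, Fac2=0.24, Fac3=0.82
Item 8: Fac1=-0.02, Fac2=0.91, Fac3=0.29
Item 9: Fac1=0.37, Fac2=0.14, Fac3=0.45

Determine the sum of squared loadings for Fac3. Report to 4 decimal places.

SS loadings for Fac3 = (-0.08)² + 0.27² + 0.46² + 0.21² + 0.68² + 0.40² + 0.82² + 0.29² + 0.45² = 0.0064 + 0.0729 + 0.2116 + 0.0441 + 0.4624 + 0.1600 + 0.6724 + 0.0841 + 0.2025 = 1.9164

1.9164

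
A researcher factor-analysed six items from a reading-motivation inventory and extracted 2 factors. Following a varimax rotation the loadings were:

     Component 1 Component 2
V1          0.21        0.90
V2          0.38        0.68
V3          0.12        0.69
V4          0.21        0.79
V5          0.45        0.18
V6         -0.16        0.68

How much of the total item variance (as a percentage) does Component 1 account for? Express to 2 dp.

7.92%

SS loadings for Component 1 = 0.21² + 0.38² + 0.12² + 0.21² + 0.45² + (-0.16)² = 0.4751
With 6 standardized items, total variance = 6. Proportion = 0.4751/6 = 0.0792 → 7.92%.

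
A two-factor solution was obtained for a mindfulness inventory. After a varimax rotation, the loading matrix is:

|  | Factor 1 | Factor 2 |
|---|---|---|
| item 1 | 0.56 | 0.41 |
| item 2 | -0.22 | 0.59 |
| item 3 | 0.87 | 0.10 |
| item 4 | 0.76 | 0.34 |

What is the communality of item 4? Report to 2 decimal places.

0.69

h² = 0.76² + 0.34² = 0.5776 + 0.1156 = 0.6932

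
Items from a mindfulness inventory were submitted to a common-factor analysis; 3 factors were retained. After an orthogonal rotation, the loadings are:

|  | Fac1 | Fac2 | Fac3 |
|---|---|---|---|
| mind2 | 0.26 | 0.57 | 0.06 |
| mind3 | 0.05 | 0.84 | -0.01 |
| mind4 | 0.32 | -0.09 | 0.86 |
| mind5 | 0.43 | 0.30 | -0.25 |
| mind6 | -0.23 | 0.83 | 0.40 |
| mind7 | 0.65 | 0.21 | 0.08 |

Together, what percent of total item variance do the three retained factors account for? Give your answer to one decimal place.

61.1%

SS loadings by factor: 0.8328, 1.8616, 0.9722; total = 3.6666.
Total variance with 6 standardized items is 6, so the solution explains 3.6666/6 = 0.6111 = 61.11%.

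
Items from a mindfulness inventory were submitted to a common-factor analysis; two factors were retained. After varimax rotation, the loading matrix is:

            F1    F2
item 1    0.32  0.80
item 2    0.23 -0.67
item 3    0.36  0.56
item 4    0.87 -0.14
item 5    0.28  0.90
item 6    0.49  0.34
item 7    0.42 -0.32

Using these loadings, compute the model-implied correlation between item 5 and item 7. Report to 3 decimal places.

r̂ = Σ λ_i·λ_j across factors = (0.28)(0.42) + (0.90)(-0.32)
  = +0.1176 -0.2880 = -0.1704

-0.170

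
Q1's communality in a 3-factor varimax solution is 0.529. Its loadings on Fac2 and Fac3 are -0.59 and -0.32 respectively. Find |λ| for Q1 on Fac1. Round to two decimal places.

0.28

Under orthogonal rotation h² = Σλ², so λ_Fac1² = h² − (0.4505) = 0.529 − 0.4505 = 0.0785.
|λ| = √0.0785 = 0.2802.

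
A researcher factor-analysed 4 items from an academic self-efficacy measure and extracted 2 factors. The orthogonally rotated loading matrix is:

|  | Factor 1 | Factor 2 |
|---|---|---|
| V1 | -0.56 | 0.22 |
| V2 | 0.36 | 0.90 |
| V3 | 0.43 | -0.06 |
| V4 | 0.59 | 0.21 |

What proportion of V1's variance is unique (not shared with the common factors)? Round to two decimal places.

0.64

h² = (-0.56)² + 0.22² = 0.3136 + 0.0484 = 0.3620
Uniqueness u² = 1 − h² = 1 − 0.3620 = 0.6380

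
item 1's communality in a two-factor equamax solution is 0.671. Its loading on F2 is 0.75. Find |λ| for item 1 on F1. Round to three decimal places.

Under orthogonal rotation h² = Σλ², so λ_F1² = h² − (0.5625) = 0.671 − 0.5625 = 0.1085.
|λ| = √0.1085 = 0.3294.

0.329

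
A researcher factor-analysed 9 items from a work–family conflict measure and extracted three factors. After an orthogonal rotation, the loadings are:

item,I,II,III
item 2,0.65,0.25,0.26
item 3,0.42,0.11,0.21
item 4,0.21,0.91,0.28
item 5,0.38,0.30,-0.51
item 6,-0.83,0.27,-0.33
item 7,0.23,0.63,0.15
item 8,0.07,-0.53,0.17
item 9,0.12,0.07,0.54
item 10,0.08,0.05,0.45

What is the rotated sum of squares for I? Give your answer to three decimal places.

1.555

SS loadings for I = 0.65² + 0.42² + 0.21² + 0.38² + (-0.83)² + 0.23² + 0.07² + 0.12² + 0.08² = 0.4225 + 0.1764 + 0.0441 + 0.1444 + 0.6889 + 0.0529 + 0.0049 + 0.0144 + 0.0064 = 1.5549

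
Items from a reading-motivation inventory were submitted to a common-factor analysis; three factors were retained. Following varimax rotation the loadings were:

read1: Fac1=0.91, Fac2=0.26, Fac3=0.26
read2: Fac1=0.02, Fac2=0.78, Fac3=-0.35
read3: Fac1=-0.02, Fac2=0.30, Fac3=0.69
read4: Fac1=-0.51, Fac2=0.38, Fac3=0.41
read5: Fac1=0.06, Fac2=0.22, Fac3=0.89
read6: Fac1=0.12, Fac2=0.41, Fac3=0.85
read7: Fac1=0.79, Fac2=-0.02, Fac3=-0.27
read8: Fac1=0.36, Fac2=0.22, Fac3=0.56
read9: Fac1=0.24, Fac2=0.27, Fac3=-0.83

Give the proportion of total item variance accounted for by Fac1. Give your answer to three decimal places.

0.213

SS loadings for Fac1 = 0.91² + 0.02² + (-0.02)² + (-0.51)² + 0.06² + 0.12² + 0.79² + 0.36² + 0.24² = 1.9183
Proportion of variance = 1.9183 / 9 = 0.2131.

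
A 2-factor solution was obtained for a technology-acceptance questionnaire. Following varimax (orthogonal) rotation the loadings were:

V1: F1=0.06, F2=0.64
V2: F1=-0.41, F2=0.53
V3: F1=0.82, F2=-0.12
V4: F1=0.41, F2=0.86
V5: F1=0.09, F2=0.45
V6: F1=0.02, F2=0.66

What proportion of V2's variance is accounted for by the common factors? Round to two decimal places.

0.45

h² = (-0.41)² + 0.53² = 0.1681 + 0.2809 = 0.4490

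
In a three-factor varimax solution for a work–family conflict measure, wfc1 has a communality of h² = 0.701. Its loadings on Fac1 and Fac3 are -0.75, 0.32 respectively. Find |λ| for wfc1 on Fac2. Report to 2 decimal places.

0.19

Under orthogonal rotation h² = Σλ², so λ_Fac2² = h² − (0.6649) = 0.701 − 0.6649 = 0.0361.
|λ| = √0.0361 = 0.1900.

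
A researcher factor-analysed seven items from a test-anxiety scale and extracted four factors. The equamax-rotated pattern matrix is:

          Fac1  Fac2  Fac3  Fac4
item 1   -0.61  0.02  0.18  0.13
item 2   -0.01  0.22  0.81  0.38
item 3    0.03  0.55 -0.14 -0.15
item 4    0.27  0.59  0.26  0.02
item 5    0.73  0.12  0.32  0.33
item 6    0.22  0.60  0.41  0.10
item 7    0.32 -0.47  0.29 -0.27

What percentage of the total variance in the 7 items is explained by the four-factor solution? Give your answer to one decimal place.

56.2%

SS loadings by factor: 1.1297, 1.2947, 1.1303, 0.3760; total = 3.9307.
Total variance with 7 standardized items is 7, so the solution explains 3.9307/7 = 0.5615 = 56.15%.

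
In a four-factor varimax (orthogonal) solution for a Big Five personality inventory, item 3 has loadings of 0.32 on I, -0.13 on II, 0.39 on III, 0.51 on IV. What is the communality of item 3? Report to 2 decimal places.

h² = 0.32² + (-0.13)² + 0.39² + 0.51² = 0.1024 + 0.0169 + 0.1521 + 0.2601 = 0.5315

0.53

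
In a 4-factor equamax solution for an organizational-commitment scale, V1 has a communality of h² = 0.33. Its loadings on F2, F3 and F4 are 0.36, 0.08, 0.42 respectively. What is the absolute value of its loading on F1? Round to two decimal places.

0.13

Under orthogonal rotation h² = Σλ², so λ_F1² = h² − (0.3124) = 0.33 − 0.3124 = 0.0176.
|λ| = √0.0176 = 0.1327.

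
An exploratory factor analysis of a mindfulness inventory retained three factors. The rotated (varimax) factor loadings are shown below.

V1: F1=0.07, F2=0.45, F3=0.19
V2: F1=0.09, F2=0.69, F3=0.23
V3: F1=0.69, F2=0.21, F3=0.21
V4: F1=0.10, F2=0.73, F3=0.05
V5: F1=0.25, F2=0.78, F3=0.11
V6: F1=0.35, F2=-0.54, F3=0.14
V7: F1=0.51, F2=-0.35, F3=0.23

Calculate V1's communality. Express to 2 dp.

0.24

h² = 0.07² + 0.45² + 0.19² = 0.0049 + 0.2025 + 0.0361 = 0.2435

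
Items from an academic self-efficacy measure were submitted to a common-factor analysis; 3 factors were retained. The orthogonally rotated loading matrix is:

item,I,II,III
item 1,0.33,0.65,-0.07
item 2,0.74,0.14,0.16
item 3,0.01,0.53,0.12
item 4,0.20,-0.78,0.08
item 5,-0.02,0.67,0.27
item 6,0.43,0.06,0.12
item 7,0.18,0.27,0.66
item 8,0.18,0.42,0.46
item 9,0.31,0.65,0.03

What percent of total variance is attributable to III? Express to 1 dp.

8.7%

SS loadings for III = (-0.07)² + 0.16² + 0.12² + 0.08² + 0.27² + 0.12² + 0.66² + 0.46² + 0.03² = 0.7867
With 9 standardized items, total variance = 9. Proportion = 0.7867/9 = 0.0874 → 8.74%.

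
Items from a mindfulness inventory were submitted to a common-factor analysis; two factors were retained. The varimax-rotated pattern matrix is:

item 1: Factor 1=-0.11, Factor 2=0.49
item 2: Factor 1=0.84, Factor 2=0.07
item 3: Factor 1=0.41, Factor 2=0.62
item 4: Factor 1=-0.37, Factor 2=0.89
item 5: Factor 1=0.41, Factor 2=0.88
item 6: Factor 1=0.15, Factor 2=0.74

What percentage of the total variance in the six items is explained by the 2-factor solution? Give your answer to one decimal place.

SS loadings by factor: 1.2133, 2.7435; total = 3.9568.
Total variance with 6 standardized items is 6, so the solution explains 3.9568/6 = 0.6595 = 65.95%.

65.9%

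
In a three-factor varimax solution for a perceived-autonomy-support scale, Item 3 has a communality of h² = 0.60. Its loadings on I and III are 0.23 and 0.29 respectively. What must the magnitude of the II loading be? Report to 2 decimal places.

Under orthogonal rotation h² = Σλ², so λ_II² = h² − (0.1370) = 0.60 − 0.1370 = 0.4630.
|λ| = √0.4630 = 0.6804.

0.68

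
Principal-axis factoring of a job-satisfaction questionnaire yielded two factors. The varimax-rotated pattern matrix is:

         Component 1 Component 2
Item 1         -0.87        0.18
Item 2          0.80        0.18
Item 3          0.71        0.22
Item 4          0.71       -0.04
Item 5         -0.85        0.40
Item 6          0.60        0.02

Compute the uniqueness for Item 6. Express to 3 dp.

h² = 0.60² + 0.02² = 0.3600 + 0.0004 = 0.3604
Uniqueness u² = 1 − h² = 1 − 0.3604 = 0.6396

0.640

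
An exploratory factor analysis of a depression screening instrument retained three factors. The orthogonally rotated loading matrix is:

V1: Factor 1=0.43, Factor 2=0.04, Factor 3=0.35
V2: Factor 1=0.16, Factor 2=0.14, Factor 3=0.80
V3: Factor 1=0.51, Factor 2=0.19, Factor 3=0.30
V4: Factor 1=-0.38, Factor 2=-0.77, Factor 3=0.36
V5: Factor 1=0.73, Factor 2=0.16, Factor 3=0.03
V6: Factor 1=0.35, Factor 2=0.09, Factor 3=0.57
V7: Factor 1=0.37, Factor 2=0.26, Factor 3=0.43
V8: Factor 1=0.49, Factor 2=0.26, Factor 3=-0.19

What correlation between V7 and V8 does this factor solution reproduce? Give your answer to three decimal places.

0.167

r̂ = Σ λ_i·λ_j across factors = (0.37)(0.49) + (0.26)(0.26) + (0.43)(-0.19)
  = +0.1813 +0.0676 -0.0817 = 0.1672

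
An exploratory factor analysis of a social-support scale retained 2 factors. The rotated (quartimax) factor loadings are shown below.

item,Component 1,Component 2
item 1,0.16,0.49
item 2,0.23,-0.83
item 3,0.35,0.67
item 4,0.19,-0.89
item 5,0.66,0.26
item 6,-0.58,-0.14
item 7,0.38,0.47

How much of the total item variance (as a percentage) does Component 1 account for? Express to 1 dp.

16.5%

SS loadings for Component 1 = 0.16² + 0.23² + 0.35² + 0.19² + 0.66² + (-0.58)² + 0.38² = 1.1535
With 7 standardized items, total variance = 7. Proportion = 1.1535/7 = 0.1648 → 16.48%.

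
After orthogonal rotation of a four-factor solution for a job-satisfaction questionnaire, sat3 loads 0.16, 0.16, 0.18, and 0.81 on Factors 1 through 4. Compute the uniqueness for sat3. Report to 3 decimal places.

h² = 0.16² + 0.16² + 0.18² + 0.81² = 0.0256 + 0.0256 + 0.0324 + 0.6561 = 0.7397
Uniqueness u² = 1 − h² = 1 − 0.7397 = 0.2603

0.260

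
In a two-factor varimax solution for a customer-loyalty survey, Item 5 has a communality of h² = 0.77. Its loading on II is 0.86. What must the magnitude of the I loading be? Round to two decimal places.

0.17

Under orthogonal rotation h² = Σλ², so λ_I² = h² − (0.7396) = 0.77 − 0.7396 = 0.0304.
|λ| = √0.0304 = 0.1744.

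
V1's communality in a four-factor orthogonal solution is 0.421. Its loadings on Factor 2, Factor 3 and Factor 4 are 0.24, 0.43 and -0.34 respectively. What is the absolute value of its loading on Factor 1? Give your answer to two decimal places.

Under orthogonal rotation h² = Σλ², so λ_Factor 1² = h² − (0.3581) = 0.421 − 0.3581 = 0.0629.
|λ| = √0.0629 = 0.2508.

0.25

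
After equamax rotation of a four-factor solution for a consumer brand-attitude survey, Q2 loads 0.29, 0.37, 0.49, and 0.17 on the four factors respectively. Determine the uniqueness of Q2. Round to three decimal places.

0.510

h² = 0.29² + 0.37² + 0.49² + 0.17² = 0.0841 + 0.1369 + 0.2401 + 0.0289 = 0.4900
Uniqueness u² = 1 − h² = 1 − 0.4900 = 0.5100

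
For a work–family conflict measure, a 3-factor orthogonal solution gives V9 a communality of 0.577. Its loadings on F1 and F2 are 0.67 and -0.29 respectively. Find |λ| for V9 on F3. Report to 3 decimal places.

Under orthogonal rotation h² = Σλ², so λ_F3² = h² − (0.5330) = 0.577 − 0.5330 = 0.0440.
|λ| = √0.0440 = 0.2098.

0.210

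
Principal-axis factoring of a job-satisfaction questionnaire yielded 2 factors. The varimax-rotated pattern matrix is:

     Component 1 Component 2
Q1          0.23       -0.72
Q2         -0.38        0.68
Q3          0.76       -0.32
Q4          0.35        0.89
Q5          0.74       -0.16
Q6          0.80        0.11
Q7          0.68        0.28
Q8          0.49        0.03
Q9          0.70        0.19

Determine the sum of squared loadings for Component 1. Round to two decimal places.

3.28

SS loadings for Component 1 = 0.23² + (-0.38)² + 0.76² + 0.35² + 0.74² + 0.80² + 0.68² + 0.49² + 0.70² = 0.0529 + 0.1444 + 0.5776 + 0.1225 + 0.5476 + 0.6400 + 0.4624 + 0.2401 + 0.4900 = 3.2775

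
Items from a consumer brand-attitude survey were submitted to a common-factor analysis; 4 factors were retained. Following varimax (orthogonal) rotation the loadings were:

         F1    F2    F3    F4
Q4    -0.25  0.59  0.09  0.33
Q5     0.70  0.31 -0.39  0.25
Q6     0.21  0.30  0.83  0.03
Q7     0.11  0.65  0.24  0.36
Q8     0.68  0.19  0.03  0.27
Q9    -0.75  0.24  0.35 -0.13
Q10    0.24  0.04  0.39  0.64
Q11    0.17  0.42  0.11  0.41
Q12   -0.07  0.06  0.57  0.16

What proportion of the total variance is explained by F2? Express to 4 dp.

SS loadings for F2 = 0.59² + 0.31² + 0.30² + 0.65² + 0.19² + 0.24² + 0.04² + 0.42² + 0.06² = 1.2320
Proportion of variance = 1.2320 / 9 = 0.1369.

0.1369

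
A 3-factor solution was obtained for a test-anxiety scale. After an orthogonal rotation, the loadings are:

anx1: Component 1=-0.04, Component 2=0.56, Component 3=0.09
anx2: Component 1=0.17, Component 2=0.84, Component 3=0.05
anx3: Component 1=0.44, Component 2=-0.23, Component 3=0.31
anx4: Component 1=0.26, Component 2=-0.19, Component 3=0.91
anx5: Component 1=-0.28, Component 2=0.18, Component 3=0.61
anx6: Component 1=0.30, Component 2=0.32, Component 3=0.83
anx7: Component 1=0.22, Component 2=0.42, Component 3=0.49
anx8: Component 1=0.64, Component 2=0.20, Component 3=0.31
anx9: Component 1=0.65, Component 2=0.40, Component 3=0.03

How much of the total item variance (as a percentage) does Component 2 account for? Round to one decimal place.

SS loadings for Component 2 = 0.56² + 0.84² + (-0.23)² + (-0.19)² + 0.18² + 0.32² + 0.42² + 0.20² + 0.40² = 1.6194
With 9 standardized items, total variance = 9. Proportion = 1.6194/9 = 0.1799 → 17.99%.

18.0%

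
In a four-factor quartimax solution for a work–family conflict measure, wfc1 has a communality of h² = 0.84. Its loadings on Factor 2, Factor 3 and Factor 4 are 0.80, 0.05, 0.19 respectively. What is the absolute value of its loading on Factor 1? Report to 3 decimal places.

0.402

Under orthogonal rotation h² = Σλ², so λ_Factor 1² = h² − (0.6786) = 0.84 − 0.6786 = 0.1614.
|λ| = √0.1614 = 0.4017.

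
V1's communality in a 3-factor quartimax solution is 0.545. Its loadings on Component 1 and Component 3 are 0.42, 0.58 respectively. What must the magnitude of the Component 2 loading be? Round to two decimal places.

Under orthogonal rotation h² = Σλ², so λ_Component 2² = h² − (0.5128) = 0.545 − 0.5128 = 0.0322.
|λ| = √0.0322 = 0.1794.

0.18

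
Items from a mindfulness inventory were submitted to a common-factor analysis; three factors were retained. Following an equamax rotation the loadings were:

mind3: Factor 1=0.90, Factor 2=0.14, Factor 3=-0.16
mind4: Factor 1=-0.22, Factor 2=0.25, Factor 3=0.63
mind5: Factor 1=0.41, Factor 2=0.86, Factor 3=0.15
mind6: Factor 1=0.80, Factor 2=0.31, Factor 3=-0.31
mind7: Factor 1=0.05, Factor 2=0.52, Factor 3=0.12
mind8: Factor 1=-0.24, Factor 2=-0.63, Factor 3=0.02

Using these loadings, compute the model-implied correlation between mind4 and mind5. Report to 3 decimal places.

0.219

r̂ = Σ λ_i·λ_j across factors = (-0.22)(0.41) + (0.25)(0.86) + (0.63)(0.15)
  = -0.0902 +0.2150 +0.0945 = 0.2193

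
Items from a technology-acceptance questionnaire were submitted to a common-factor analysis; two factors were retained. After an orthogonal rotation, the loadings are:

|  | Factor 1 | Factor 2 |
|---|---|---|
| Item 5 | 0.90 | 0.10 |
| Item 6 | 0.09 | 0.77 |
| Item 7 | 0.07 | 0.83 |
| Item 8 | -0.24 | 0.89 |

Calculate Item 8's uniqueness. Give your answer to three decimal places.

0.150

h² = (-0.24)² + 0.89² = 0.0576 + 0.7921 = 0.8497
Uniqueness u² = 1 − h² = 1 − 0.8497 = 0.1503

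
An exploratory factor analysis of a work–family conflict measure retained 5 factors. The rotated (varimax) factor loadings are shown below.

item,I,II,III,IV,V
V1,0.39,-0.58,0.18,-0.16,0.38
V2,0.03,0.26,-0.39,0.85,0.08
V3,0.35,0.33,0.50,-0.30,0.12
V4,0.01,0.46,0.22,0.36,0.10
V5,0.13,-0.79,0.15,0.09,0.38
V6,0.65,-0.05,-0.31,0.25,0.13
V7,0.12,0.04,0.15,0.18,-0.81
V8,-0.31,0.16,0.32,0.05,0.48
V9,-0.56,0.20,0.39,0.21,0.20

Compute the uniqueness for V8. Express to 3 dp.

0.543

h² = (-0.31)² + 0.16² + 0.32² + 0.05² + 0.48² = 0.0961 + 0.0256 + 0.1024 + 0.0025 + 0.2304 = 0.4570
Uniqueness u² = 1 − h² = 1 − 0.4570 = 0.5430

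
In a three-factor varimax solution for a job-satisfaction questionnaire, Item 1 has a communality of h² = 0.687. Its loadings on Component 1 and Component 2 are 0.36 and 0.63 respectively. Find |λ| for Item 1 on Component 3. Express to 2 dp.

0.40

Under orthogonal rotation h² = Σλ², so λ_Component 3² = h² − (0.5265) = 0.687 − 0.5265 = 0.1605.
|λ| = √0.1605 = 0.4006.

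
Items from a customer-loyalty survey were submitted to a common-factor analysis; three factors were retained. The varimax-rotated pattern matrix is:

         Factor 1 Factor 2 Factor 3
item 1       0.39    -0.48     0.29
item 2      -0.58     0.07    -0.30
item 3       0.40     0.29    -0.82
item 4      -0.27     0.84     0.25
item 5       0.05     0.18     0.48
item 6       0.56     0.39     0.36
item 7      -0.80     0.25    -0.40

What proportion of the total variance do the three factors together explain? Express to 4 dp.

0.6255

SS loadings by factor: 1.6775, 1.2720, 1.4290; total = 4.3785.
Total variance with 7 standardized items is 7, so the solution explains 4.3785/7 = 0.6255.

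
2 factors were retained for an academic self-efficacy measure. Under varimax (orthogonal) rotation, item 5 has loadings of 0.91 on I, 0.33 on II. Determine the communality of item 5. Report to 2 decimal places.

h² = 0.91² + 0.33² = 0.8281 + 0.1089 = 0.9370

0.94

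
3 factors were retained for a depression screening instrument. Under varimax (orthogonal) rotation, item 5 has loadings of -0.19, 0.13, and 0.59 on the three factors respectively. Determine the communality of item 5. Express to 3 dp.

h² = (-0.19)² + 0.13² + 0.59² = 0.0361 + 0.0169 + 0.3481 = 0.4011

0.401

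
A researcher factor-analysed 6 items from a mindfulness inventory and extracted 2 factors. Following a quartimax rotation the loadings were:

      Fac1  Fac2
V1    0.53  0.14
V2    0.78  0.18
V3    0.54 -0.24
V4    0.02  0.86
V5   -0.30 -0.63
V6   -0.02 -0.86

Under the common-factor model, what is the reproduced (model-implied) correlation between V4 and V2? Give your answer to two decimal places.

0.17

r̂ = Σ λ_i·λ_j across factors = (0.02)(0.78) + (0.86)(0.18)
  = +0.0156 +0.1548 = 0.1704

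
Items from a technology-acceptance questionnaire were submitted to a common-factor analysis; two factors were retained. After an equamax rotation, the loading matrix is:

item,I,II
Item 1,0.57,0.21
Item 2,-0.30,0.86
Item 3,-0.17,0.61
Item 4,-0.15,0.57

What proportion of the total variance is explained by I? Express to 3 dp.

0.117

SS loadings for I = 0.57² + (-0.30)² + (-0.17)² + (-0.15)² = 0.4663
Proportion of variance = 0.4663 / 4 = 0.1166.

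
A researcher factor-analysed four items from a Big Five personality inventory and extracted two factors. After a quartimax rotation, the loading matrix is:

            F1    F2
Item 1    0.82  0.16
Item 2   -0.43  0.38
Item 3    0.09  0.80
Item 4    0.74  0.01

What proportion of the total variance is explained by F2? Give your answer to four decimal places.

SS loadings for F2 = 0.16² + 0.38² + 0.80² + 0.01² = 0.8101
Proportion of variance = 0.8101 / 4 = 0.2025.

0.2025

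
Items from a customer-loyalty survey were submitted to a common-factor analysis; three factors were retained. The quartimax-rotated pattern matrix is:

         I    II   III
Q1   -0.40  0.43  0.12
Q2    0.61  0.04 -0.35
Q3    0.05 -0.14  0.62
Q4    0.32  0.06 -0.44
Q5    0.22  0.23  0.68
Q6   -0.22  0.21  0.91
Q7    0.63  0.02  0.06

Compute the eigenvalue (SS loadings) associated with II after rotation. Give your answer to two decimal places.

0.31

SS loadings for II = 0.43² + 0.04² + (-0.14)² + 0.06² + 0.23² + 0.21² + 0.02² = 0.1849 + 0.0016 + 0.0196 + 0.0036 + 0.0529 + 0.0441 + 0.0004 = 0.3071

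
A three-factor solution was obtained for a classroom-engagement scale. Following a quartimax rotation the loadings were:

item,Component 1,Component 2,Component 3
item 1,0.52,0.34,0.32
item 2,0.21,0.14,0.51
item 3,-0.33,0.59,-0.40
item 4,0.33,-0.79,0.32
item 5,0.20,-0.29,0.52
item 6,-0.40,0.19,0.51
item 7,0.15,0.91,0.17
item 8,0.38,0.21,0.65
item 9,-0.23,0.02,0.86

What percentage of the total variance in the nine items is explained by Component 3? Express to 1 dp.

SS loadings for Component 3 = 0.32² + 0.51² + (-0.40)² + 0.32² + 0.52² + 0.51² + 0.17² + 0.65² + 0.86² = 2.3464
With 9 standardized items, total variance = 9. Proportion = 2.3464/9 = 0.2607 → 26.07%.

26.1%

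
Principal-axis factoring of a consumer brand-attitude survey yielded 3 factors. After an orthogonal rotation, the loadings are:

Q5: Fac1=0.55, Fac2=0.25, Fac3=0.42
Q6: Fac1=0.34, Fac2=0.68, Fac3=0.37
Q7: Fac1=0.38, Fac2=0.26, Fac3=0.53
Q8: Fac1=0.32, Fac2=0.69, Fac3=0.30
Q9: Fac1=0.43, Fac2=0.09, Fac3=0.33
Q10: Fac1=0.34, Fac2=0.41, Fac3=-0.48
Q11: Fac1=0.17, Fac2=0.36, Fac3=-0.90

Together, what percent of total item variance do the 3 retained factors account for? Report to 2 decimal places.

SS loadings by factor: 0.9943, 1.3744, 1.8335; total = 4.2022.
Total variance with 7 standardized items is 7, so the solution explains 4.2022/7 = 0.6003 = 60.03%.

60.03%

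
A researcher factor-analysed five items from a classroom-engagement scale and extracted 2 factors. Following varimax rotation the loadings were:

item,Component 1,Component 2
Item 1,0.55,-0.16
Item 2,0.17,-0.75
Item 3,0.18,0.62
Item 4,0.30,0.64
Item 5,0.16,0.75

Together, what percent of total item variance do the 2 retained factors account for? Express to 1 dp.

SS loadings by factor: 0.4794, 1.9446; total = 2.4240.
Total variance with 5 standardized items is 5, so the solution explains 2.4240/5 = 0.4848 = 48.48%.

48.5%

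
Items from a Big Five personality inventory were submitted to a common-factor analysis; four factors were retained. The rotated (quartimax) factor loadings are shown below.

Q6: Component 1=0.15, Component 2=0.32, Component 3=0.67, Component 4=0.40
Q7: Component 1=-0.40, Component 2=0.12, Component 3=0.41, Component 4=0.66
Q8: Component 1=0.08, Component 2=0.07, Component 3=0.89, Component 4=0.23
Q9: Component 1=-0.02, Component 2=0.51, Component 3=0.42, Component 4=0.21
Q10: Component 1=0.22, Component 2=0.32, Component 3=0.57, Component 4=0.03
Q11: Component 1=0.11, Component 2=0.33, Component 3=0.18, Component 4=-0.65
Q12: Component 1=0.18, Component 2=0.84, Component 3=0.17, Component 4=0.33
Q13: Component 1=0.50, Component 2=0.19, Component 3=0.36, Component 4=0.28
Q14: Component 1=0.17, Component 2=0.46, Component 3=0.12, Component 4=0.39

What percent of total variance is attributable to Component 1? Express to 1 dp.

6.2%

SS loadings for Component 1 = 0.15² + (-0.40)² + 0.08² + (-0.02)² + 0.22² + 0.11² + 0.18² + 0.50² + 0.17² = 0.5611
With 9 standardized items, total variance = 9. Proportion = 0.5611/9 = 0.0623 → 6.23%.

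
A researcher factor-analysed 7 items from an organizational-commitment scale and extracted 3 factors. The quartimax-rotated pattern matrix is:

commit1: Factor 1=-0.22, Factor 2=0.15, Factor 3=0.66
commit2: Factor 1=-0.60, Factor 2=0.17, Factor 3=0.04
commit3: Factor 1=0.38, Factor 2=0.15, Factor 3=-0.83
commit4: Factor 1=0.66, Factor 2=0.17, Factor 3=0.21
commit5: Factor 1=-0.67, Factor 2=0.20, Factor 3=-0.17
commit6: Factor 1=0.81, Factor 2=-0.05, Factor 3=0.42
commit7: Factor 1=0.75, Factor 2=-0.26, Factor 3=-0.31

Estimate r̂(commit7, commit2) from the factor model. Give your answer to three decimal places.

-0.507

r̂ = Σ λ_i·λ_j across factors = (0.75)(-0.60) + (-0.26)(0.17) + (-0.31)(0.04)
  = -0.4500 -0.0442 -0.0124 = -0.5066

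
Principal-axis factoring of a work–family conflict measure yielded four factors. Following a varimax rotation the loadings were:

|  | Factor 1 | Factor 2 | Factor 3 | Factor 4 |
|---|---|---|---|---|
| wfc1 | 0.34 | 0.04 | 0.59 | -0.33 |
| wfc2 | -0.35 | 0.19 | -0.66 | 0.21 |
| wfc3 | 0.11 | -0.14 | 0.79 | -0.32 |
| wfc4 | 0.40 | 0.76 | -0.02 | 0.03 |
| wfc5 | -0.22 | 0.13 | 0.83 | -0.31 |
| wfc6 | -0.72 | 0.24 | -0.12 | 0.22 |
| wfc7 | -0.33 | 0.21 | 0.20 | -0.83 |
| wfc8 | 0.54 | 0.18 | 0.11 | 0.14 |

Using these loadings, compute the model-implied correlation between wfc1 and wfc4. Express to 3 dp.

r̂ = Σ λ_i·λ_j across factors = (0.34)(0.40) + (0.04)(0.76) + (0.59)(-0.02) + (-0.33)(0.03)
  = +0.1360 +0.0304 -0.0118 -0.0099 = 0.1447

0.145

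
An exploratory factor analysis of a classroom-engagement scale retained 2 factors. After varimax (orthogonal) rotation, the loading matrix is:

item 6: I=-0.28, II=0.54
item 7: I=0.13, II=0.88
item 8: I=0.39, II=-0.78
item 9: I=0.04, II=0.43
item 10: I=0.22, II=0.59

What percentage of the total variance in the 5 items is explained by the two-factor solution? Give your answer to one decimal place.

50.1%

SS loadings by factor: 0.2974, 2.2074; total = 2.5048.
Total variance with 5 standardized items is 5, so the solution explains 2.5048/5 = 0.5010 = 50.10%.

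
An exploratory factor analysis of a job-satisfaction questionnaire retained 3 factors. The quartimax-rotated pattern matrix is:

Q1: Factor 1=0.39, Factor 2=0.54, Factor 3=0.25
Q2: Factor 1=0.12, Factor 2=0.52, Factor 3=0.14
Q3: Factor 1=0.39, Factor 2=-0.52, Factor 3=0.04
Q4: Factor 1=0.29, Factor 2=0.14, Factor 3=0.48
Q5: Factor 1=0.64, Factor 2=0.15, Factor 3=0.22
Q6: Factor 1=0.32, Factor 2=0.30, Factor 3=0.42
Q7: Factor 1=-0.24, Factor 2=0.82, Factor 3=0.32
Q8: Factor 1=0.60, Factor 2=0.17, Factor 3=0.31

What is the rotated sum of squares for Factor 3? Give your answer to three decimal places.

0.737

SS loadings for Factor 3 = 0.25² + 0.14² + 0.04² + 0.48² + 0.22² + 0.42² + 0.32² + 0.31² = 0.0625 + 0.0196 + 0.0016 + 0.2304 + 0.0484 + 0.1764 + 0.1024 + 0.0961 = 0.7374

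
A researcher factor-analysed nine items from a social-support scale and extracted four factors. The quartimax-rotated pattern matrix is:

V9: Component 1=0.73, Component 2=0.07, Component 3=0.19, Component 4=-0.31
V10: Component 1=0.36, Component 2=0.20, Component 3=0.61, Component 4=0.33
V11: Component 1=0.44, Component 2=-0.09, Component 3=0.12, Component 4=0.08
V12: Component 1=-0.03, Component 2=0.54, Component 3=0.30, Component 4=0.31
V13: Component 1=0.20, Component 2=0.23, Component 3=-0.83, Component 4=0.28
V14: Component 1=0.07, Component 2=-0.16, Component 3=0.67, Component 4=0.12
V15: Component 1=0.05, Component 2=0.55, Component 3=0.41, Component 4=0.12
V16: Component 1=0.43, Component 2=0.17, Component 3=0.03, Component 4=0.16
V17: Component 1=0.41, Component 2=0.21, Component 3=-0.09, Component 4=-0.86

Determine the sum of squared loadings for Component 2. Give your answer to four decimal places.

SS loadings for Component 2 = 0.07² + 0.20² + (-0.09)² + 0.54² + 0.23² + (-0.16)² + 0.55² + 0.17² + 0.21² = 0.0049 + 0.0400 + 0.0081 + 0.2916 + 0.0529 + 0.0256 + 0.3025 + 0.0289 + 0.0441 = 0.7986

0.7986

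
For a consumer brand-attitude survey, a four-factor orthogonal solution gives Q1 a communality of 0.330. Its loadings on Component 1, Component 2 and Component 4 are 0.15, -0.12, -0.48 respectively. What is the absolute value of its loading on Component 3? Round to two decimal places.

0.25

Under orthogonal rotation h² = Σλ², so λ_Component 3² = h² − (0.2673) = 0.330 − 0.2673 = 0.0627.
|λ| = √0.0627 = 0.2504.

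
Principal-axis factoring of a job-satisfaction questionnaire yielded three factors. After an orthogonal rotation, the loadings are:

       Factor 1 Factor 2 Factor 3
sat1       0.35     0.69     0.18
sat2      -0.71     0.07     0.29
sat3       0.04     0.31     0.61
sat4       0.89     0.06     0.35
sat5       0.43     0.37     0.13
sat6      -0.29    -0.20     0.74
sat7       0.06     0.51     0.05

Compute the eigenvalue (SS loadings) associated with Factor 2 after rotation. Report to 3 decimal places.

1.018

SS loadings for Factor 2 = 0.69² + 0.07² + 0.31² + 0.06² + 0.37² + (-0.20)² + 0.51² = 0.4761 + 0.0049 + 0.0961 + 0.0036 + 0.1369 + 0.0400 + 0.2601 = 1.0177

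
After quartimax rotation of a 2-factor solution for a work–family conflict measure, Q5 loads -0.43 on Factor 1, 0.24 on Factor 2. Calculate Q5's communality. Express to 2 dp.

h² = (-0.43)² + 0.24² = 0.1849 + 0.0576 = 0.2425

0.24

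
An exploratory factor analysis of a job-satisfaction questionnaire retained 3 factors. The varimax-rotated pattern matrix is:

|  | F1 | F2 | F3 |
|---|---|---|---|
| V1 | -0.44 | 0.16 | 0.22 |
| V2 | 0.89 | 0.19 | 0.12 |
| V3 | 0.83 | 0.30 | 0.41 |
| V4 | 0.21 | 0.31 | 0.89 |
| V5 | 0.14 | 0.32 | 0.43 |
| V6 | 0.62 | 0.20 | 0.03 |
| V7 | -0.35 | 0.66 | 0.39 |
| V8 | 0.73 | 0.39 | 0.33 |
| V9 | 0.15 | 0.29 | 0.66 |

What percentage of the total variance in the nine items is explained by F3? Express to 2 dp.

SS loadings for F3 = 0.22² + 0.12² + 0.41² + 0.89² + 0.43² + 0.03² + 0.39² + 0.33² + 0.66² = 1.9054
With 9 standardized items, total variance = 9. Proportion = 1.9054/9 = 0.2117 → 21.17%.

21.17%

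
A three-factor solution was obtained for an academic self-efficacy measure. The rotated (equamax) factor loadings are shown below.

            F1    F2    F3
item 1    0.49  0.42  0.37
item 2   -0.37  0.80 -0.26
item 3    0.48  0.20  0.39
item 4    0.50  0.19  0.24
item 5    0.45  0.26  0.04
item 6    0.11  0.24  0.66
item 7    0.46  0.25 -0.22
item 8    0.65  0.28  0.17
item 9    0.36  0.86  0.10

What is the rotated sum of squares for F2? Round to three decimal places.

SS loadings for F2 = 0.42² + 0.80² + 0.20² + 0.19² + 0.26² + 0.24² + 0.25² + 0.28² + 0.86² = 0.1764 + 0.6400 + 0.0400 + 0.0361 + 0.0676 + 0.0576 + 0.0625 + 0.0784 + 0.7396 = 1.8982

1.898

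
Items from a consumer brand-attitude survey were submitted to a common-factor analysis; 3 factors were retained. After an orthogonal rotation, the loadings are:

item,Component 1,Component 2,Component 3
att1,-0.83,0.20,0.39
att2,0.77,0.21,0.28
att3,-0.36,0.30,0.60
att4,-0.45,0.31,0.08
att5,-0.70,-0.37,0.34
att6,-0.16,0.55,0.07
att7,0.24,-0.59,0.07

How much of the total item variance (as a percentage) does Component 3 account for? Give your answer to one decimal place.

10.3%

SS loadings for Component 3 = 0.39² + 0.28² + 0.60² + 0.08² + 0.34² + 0.07² + 0.07² = 0.7223
With 7 standardized items, total variance = 7. Proportion = 0.7223/7 = 0.1032 → 10.32%.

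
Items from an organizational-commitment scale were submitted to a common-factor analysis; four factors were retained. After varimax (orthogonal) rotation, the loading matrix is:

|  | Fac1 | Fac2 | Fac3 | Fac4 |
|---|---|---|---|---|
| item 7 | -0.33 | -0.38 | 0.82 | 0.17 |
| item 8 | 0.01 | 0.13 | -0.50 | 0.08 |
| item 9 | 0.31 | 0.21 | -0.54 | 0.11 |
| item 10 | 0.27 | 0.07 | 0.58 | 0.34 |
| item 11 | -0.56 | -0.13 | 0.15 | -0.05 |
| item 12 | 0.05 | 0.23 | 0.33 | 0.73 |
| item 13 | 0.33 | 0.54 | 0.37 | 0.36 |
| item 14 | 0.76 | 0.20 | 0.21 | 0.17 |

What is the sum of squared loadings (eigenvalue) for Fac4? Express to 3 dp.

0.857

SS loadings for Fac4 = 0.17² + 0.08² + 0.11² + 0.34² + (-0.05)² + 0.73² + 0.36² + 0.17² = 0.0289 + 0.0064 + 0.0121 + 0.1156 + 0.0025 + 0.5329 + 0.1296 + 0.0289 = 0.8569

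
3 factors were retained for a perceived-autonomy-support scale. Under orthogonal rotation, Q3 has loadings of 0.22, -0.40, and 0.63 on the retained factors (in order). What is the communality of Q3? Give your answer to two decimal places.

0.61

h² = 0.22² + (-0.40)² + 0.63² = 0.0484 + 0.1600 + 0.3969 = 0.6053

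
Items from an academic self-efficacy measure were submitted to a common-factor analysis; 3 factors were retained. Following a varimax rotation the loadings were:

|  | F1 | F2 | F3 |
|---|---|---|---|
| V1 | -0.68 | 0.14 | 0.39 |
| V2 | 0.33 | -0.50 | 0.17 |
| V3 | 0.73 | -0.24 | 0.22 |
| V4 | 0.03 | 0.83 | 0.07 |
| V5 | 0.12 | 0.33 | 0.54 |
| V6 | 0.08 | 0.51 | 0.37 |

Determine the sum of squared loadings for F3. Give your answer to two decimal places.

0.66

SS loadings for F3 = 0.39² + 0.17² + 0.22² + 0.07² + 0.54² + 0.37² = 0.1521 + 0.0289 + 0.0484 + 0.0049 + 0.2916 + 0.1369 = 0.6628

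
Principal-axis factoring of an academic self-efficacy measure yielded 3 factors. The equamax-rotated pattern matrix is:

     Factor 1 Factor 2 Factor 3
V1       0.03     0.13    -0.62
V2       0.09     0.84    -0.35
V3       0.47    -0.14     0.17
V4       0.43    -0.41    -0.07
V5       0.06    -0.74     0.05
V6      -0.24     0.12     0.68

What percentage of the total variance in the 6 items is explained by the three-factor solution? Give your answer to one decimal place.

SS loadings by factor: 0.4760, 1.4722, 1.0056; total = 2.9538.
Total variance with 6 standardized items is 6, so the solution explains 2.9538/6 = 0.4923 = 49.23%.

49.2%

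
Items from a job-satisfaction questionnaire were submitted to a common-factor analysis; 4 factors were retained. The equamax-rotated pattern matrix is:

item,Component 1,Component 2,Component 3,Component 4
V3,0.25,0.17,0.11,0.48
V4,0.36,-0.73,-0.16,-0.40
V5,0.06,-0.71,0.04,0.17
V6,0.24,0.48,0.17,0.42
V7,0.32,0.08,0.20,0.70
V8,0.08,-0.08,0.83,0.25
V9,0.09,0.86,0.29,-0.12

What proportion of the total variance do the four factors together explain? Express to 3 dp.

Communalities: 0.3339, 0.8481, 0.5382, 0.4933, 0.6388, 0.7642, 0.8462; Σh² = 4.4627.
Total variance with 7 standardized items is 7, so the solution explains 4.4627/7 = 0.6375.

0.638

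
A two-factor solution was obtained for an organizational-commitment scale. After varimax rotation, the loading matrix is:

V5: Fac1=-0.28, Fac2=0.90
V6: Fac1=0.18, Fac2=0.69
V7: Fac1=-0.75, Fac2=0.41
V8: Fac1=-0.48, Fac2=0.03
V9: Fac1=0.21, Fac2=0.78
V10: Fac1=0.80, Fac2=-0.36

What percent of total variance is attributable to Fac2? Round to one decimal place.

SS loadings for Fac2 = 0.90² + 0.69² + 0.41² + 0.03² + 0.78² + (-0.36)² = 2.1931
With 6 standardized items, total variance = 6. Proportion = 2.1931/6 = 0.3655 → 36.55%.

36.6%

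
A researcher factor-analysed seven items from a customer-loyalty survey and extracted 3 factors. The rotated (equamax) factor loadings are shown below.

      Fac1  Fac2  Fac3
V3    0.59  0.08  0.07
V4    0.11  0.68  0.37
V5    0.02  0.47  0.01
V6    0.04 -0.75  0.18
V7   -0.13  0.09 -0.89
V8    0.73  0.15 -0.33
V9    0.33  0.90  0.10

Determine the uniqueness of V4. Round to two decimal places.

h² = 0.11² + 0.68² + 0.37² = 0.0121 + 0.4624 + 0.1369 = 0.6114
Uniqueness u² = 1 − h² = 1 − 0.6114 = 0.3886

0.39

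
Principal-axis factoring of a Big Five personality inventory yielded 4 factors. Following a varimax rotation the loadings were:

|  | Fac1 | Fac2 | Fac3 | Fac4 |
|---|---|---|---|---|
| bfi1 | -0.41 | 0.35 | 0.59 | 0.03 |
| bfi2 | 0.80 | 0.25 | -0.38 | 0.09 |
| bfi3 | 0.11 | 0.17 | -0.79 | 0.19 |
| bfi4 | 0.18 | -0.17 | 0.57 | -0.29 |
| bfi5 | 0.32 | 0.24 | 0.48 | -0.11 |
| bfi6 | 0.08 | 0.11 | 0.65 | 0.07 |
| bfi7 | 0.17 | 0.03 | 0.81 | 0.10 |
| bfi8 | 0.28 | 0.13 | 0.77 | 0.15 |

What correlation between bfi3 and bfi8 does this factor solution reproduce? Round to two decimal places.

r̂ = Σ λ_i·λ_j across factors = (0.11)(0.28) + (0.17)(0.13) + (-0.79)(0.77) + (0.19)(0.15)
  = +0.0308 +0.0221 -0.6083 +0.0285 = -0.5269

-0.53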